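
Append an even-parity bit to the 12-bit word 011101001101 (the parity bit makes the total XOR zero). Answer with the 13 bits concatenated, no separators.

XOR of the 12 data bits: 0⊕1⊕1⊕1⊕0⊕1⊕0⊕0⊕1⊕1⊕0⊕1 = 1
Parity bit = 1 (so all 13 bits XOR to 0).

0111010011011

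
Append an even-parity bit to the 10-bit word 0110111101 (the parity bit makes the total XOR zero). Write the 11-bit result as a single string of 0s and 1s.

XOR of the 10 data bits: 0⊕1⊕1⊕0⊕1⊕1⊕1⊕1⊕0⊕1 = 1
Parity bit = 1 (so all 11 bits XOR to 0).

01101111011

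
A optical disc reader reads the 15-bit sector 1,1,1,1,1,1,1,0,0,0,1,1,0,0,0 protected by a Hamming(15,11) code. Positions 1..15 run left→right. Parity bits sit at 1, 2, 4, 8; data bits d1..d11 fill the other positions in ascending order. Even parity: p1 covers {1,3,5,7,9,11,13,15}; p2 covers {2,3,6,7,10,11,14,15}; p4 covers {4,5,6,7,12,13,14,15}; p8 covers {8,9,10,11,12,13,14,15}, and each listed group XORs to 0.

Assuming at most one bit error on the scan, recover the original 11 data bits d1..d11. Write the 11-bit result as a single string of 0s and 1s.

11100011000

s1 (pos 1,3,5,7,9,11,13,15): 1⊕1⊕1⊕1⊕0⊕1⊕0⊕0 = 1
s2 (pos 2,3,6,7,10,11,14,15): 1⊕1⊕1⊕1⊕0⊕1⊕0⊕0 = 1
s4 (pos 4,5,6,7,12,13,14,15): 1⊕1⊕1⊕1⊕1⊕0⊕0⊕0 = 1
s8 (pos 8,9,10,11,12,13,14,15): 0⊕0⊕0⊕1⊕1⊕0⊕0⊕0 = 0
Syndrome s8…s1 = 0111 → error at position 7.
Flip position 7: 111111100011000 → 111111000011000
Read data bits from positions 3,5,6,7,9,10,11,12,13,14,15: 11100011000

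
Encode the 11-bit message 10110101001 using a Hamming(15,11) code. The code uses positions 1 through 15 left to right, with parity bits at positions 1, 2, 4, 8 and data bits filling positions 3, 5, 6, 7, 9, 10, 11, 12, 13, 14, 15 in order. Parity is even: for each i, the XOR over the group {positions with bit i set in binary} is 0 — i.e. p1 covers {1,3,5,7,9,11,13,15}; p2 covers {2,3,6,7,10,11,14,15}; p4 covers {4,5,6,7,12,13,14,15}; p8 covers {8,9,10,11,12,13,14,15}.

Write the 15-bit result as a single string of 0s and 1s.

111001110101001

Place data at non-parity positions: p1 p2 1 p4 0 1 1 p8 0 1 0 1 0 0 1
p1 (pos 1,3,5,7,9,11,13,15): XOR of data positions = 1⊕0⊕1⊕0⊕0⊕0⊕1 = 1
p2 (pos 2,3,6,7,10,11,14,15): XOR of data positions = 1⊕1⊕1⊕1⊕0⊕0⊕1 = 1
p4 (pos 4,5,6,7,12,13,14,15): XOR of data positions = 0⊕1⊕1⊕1⊕0⊕0⊕1 = 0
p8 (pos 8,9,10,11,12,13,14,15): XOR of data positions = 0⊕1⊕0⊕1⊕0⊕0⊕1 = 1
Codeword: 111001110101001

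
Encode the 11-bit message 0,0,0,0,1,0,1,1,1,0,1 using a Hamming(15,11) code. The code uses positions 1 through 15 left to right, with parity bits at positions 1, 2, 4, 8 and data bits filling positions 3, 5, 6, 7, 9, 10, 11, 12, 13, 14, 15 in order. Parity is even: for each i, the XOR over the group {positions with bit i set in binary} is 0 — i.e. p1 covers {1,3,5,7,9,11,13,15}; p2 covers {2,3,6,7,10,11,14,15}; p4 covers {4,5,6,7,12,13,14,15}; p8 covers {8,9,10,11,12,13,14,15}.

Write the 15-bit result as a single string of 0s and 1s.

Place data at non-parity positions: p1 p2 0 p4 0 0 0 p8 1 0 1 1 1 0 1
p1 (pos 1,3,5,7,9,11,13,15): XOR of data positions = 0⊕0⊕0⊕1⊕1⊕1⊕1 = 0
p2 (pos 2,3,6,7,10,11,14,15): XOR of data positions = 0⊕0⊕0⊕0⊕1⊕0⊕1 = 0
p4 (pos 4,5,6,7,12,13,14,15): XOR of data positions = 0⊕0⊕0⊕1⊕1⊕0⊕1 = 1
p8 (pos 8,9,10,11,12,13,14,15): XOR of data positions = 1⊕0⊕1⊕1⊕1⊕0⊕1 = 1
Codeword: 000100011011101

000100011011101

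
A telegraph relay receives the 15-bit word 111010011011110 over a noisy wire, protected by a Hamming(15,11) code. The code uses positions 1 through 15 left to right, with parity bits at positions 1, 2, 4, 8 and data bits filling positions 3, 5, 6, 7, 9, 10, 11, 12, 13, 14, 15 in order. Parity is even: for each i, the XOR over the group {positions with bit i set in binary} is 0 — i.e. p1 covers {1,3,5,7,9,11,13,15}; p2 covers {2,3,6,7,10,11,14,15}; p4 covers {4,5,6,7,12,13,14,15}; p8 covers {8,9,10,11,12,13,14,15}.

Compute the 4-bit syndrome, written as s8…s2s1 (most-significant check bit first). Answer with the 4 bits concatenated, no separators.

s1 (pos 1,3,5,7,9,11,13,15): 1⊕1⊕1⊕0⊕1⊕1⊕1⊕0 = 0
s2 (pos 2,3,6,7,10,11,14,15): 1⊕1⊕0⊕0⊕0⊕1⊕1⊕0 = 0
s4 (pos 4,5,6,7,12,13,14,15): 0⊕1⊕0⊕0⊕1⊕1⊕1⊕0 = 0
s8 (pos 8,9,10,11,12,13,14,15): 1⊕1⊕0⊕1⊕1⊕1⊕1⊕0 = 0
Syndrome s8…s1 = 0000 → no error.

0000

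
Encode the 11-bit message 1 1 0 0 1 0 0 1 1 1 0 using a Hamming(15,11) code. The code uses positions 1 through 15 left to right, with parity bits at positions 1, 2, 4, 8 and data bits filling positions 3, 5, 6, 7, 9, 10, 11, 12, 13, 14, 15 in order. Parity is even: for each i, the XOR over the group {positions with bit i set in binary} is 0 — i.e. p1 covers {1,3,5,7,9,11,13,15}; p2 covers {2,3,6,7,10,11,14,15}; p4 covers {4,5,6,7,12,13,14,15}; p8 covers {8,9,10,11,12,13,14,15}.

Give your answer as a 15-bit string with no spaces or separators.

001010001001110

Place data at non-parity positions: p1 p2 1 p4 1 0 0 p8 1 0 0 1 1 1 0
p1 (pos 1,3,5,7,9,11,13,15): XOR of data positions = 1⊕1⊕0⊕1⊕0⊕1⊕0 = 0
p2 (pos 2,3,6,7,10,11,14,15): XOR of data positions = 1⊕0⊕0⊕0⊕0⊕1⊕0 = 0
p4 (pos 4,5,6,7,12,13,14,15): XOR of data positions = 1⊕0⊕0⊕1⊕1⊕1⊕0 = 0
p8 (pos 8,9,10,11,12,13,14,15): XOR of data positions = 1⊕0⊕0⊕1⊕1⊕1⊕0 = 0
Codeword: 001010001001110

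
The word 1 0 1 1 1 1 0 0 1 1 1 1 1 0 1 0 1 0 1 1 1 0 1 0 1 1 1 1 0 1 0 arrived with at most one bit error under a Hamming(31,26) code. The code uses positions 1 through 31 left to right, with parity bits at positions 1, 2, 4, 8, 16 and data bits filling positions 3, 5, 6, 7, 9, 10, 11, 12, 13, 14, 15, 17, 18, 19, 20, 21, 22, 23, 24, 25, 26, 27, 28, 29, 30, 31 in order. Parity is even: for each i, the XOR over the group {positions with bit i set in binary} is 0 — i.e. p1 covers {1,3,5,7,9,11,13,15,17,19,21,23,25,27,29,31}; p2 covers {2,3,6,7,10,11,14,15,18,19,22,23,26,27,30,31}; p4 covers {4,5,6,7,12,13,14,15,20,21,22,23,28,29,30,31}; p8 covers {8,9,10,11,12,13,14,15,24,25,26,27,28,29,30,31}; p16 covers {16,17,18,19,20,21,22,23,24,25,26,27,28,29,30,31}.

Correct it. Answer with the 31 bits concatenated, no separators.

1011110011110010101110101111010

s1 (pos 1,3,5,7,9,11,13,15,17,19,21,23,25,27,29,31): 1⊕1⊕1⊕0⊕1⊕1⊕1⊕1⊕1⊕1⊕1⊕1⊕1⊕1⊕0⊕0 = 1
s2 (pos 2,3,6,7,10,11,14,15,18,19,22,23,26,27,30,31): 0⊕1⊕1⊕0⊕1⊕1⊕0⊕1⊕0⊕1⊕0⊕1⊕1⊕1⊕1⊕0 = 0
s4 (pos 4,5,6,7,12,13,14,15,20,21,22,23,28,29,30,31): 1⊕1⊕1⊕0⊕1⊕1⊕0⊕1⊕1⊕1⊕0⊕1⊕1⊕0⊕1⊕0 = 1
s8 (pos 8,9,10,11,12,13,14,15,24,25,26,27,28,29,30,31): 0⊕1⊕1⊕1⊕1⊕1⊕0⊕1⊕0⊕1⊕1⊕1⊕1⊕0⊕1⊕0 = 1
s16 (pos 16,17,18,19,20,21,22,23,24,25,26,27,28,29,30,31): 0⊕1⊕0⊕1⊕1⊕1⊕0⊕1⊕0⊕1⊕1⊕1⊕1⊕0⊕1⊕0 = 0
Syndrome s16…s1 = 01101 → error at position 13.
Flip position 13: 1011110011111010101110101111010 → 1011110011110010101110101111010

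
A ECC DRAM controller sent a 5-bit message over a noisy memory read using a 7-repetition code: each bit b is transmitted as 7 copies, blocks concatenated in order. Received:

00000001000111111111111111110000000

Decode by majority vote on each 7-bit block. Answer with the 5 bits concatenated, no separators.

Block 1 (0000000): 0 ones → 0
Block 2 (1000111): 4 ones → 1
Block 3 (1111111): 7 ones → 1
Block 4 (1111111): 7 ones → 1
Block 5 (0000000): 0 ones → 0

01110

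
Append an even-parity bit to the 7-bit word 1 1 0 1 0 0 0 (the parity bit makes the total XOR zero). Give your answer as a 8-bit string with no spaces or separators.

11010001

XOR of the 7 data bits: 1⊕1⊕0⊕1⊕0⊕0⊕0 = 1
Parity bit = 1 (so all 8 bits XOR to 0).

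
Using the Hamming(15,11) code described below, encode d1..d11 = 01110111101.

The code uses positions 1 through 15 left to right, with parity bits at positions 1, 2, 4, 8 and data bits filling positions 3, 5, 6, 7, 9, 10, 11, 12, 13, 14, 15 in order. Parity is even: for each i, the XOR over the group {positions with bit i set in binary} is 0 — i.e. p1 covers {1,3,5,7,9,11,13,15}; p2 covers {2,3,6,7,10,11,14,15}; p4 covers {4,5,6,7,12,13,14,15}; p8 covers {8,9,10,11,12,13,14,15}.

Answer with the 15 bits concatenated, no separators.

110011110111101

Place data at non-parity positions: p1 p2 0 p4 1 1 1 p8 0 1 1 1 1 0 1
p1 (pos 1,3,5,7,9,11,13,15): XOR of data positions = 0⊕1⊕1⊕0⊕1⊕1⊕1 = 1
p2 (pos 2,3,6,7,10,11,14,15): XOR of data positions = 0⊕1⊕1⊕1⊕1⊕0⊕1 = 1
p4 (pos 4,5,6,7,12,13,14,15): XOR of data positions = 1⊕1⊕1⊕1⊕1⊕0⊕1 = 0
p8 (pos 8,9,10,11,12,13,14,15): XOR of data positions = 0⊕1⊕1⊕1⊕1⊕0⊕1 = 1
Codeword: 110011110111101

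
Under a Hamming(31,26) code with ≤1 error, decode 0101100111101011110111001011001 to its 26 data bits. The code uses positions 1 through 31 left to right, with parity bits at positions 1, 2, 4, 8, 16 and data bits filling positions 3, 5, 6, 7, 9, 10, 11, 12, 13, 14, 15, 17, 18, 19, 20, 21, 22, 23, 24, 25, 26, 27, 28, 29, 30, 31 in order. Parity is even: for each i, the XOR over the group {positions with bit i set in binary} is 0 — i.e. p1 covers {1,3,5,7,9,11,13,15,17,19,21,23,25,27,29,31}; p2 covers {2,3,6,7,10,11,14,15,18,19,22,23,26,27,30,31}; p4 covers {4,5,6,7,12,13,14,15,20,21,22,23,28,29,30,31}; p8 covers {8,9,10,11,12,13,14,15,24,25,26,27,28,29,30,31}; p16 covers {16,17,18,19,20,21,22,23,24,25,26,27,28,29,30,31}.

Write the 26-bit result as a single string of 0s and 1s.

01001110101110111001011001

s1 (pos 1,3,5,7,9,11,13,15,17,19,21,23,25,27,29,31): 0⊕0⊕1⊕0⊕1⊕1⊕1⊕1⊕1⊕0⊕1⊕0⊕1⊕1⊕0⊕1 = 0
s2 (pos 2,3,6,7,10,11,14,15,18,19,22,23,26,27,30,31): 1⊕0⊕0⊕0⊕1⊕1⊕0⊕1⊕1⊕0⊕1⊕0⊕0⊕1⊕0⊕1 = 0
s4 (pos 4,5,6,7,12,13,14,15,20,21,22,23,28,29,30,31): 1⊕1⊕0⊕0⊕0⊕1⊕0⊕1⊕1⊕1⊕1⊕0⊕1⊕0⊕0⊕1 = 1
s8 (pos 8,9,10,11,12,13,14,15,24,25,26,27,28,29,30,31): 1⊕1⊕1⊕1⊕0⊕1⊕0⊕1⊕0⊕1⊕0⊕1⊕1⊕0⊕0⊕1 = 0
s16 (pos 16,17,18,19,20,21,22,23,24,25,26,27,28,29,30,31): 1⊕1⊕1⊕0⊕1⊕1⊕1⊕0⊕0⊕1⊕0⊕1⊕1⊕0⊕0⊕1 = 0
Syndrome s16…s1 = 00100 → error at position 4.
Flip position 4: 0101100111101011110111001011001 → 0100100111101011110111001011001
Read data bits from positions 3,5,6,7,9,10,11,12,13,14,15,17,18,19,20,21,22,23,24,25,26,27,28,29,30,31: 01001110101110111001011001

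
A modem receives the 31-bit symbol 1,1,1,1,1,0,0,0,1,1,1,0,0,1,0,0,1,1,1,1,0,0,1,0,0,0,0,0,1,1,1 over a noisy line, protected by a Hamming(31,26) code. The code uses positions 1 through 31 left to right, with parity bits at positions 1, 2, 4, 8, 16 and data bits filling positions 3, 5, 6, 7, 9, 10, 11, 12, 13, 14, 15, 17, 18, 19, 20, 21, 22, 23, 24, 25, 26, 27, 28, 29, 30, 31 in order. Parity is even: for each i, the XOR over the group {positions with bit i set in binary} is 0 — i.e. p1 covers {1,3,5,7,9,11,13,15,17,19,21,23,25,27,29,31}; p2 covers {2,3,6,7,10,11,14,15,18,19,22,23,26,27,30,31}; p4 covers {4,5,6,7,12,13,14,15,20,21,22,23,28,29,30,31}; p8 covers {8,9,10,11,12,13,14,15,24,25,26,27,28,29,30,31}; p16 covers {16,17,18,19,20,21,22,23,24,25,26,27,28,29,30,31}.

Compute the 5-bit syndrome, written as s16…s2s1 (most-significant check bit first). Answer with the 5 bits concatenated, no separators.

s1 (pos 1,3,5,7,9,11,13,15,17,19,21,23,25,27,29,31): 1⊕1⊕1⊕0⊕1⊕1⊕0⊕0⊕1⊕1⊕0⊕1⊕0⊕0⊕1⊕1 = 0
s2 (pos 2,3,6,7,10,11,14,15,18,19,22,23,26,27,30,31): 1⊕1⊕0⊕0⊕1⊕1⊕1⊕0⊕1⊕1⊕0⊕1⊕0⊕0⊕1⊕1 = 0
s4 (pos 4,5,6,7,12,13,14,15,20,21,22,23,28,29,30,31): 1⊕1⊕0⊕0⊕0⊕0⊕1⊕0⊕1⊕0⊕0⊕1⊕0⊕1⊕1⊕1 = 0
s8 (pos 8,9,10,11,12,13,14,15,24,25,26,27,28,29,30,31): 0⊕1⊕1⊕1⊕0⊕0⊕1⊕0⊕0⊕0⊕0⊕0⊕0⊕1⊕1⊕1 = 1
s16 (pos 16,17,18,19,20,21,22,23,24,25,26,27,28,29,30,31): 0⊕1⊕1⊕1⊕1⊕0⊕0⊕1⊕0⊕0⊕0⊕0⊕0⊕1⊕1⊕1 = 0
Syndrome s16…s1 = 01000 → error at position 8.

01000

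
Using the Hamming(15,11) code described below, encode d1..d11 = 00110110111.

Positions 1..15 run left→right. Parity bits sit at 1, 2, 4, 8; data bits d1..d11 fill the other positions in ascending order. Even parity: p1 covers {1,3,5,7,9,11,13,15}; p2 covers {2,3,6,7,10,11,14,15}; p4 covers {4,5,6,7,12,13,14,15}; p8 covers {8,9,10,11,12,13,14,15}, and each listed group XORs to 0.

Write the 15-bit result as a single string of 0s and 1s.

000101110110111

Place data at non-parity positions: p1 p2 0 p4 0 1 1 p8 0 1 1 0 1 1 1
p1 (pos 1,3,5,7,9,11,13,15): XOR of data positions = 0⊕0⊕1⊕0⊕1⊕1⊕1 = 0
p2 (pos 2,3,6,7,10,11,14,15): XOR of data positions = 0⊕1⊕1⊕1⊕1⊕1⊕1 = 0
p4 (pos 4,5,6,7,12,13,14,15): XOR of data positions = 0⊕1⊕1⊕0⊕1⊕1⊕1 = 1
p8 (pos 8,9,10,11,12,13,14,15): XOR of data positions = 0⊕1⊕1⊕0⊕1⊕1⊕1 = 1
Codeword: 000101110110111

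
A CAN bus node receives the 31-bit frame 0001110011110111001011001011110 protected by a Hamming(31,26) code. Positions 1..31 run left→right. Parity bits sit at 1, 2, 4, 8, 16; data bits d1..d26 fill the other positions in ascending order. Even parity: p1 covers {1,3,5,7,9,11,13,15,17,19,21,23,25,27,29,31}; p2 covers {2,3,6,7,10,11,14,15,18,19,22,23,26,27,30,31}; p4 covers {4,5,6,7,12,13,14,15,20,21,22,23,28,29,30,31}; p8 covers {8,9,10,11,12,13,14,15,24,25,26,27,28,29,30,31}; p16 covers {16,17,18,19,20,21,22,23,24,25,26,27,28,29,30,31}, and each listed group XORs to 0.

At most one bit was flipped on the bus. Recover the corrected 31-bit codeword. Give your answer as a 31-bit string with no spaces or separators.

s1 (pos 1,3,5,7,9,11,13,15,17,19,21,23,25,27,29,31): 0⊕0⊕1⊕0⊕1⊕1⊕0⊕1⊕0⊕1⊕1⊕0⊕1⊕1⊕1⊕0 = 1
s2 (pos 2,3,6,7,10,11,14,15,18,19,22,23,26,27,30,31): 0⊕0⊕1⊕0⊕1⊕1⊕1⊕1⊕0⊕1⊕1⊕0⊕0⊕1⊕1⊕0 = 1
s4 (pos 4,5,6,7,12,13,14,15,20,21,22,23,28,29,30,31): 1⊕1⊕1⊕0⊕1⊕0⊕1⊕1⊕0⊕1⊕1⊕0⊕1⊕1⊕1⊕0 = 1
s8 (pos 8,9,10,11,12,13,14,15,24,25,26,27,28,29,30,31): 0⊕1⊕1⊕1⊕1⊕0⊕1⊕1⊕0⊕1⊕0⊕1⊕1⊕1⊕1⊕0 = 1
s16 (pos 16,17,18,19,20,21,22,23,24,25,26,27,28,29,30,31): 1⊕0⊕0⊕1⊕0⊕1⊕1⊕0⊕0⊕1⊕0⊕1⊕1⊕1⊕1⊕0 = 1
Syndrome s16…s1 = 11111 → error at position 31.
Flip position 31: 0001110011110111001011001011110 → 0001110011110111001011001011111

0001110011110111001011001011111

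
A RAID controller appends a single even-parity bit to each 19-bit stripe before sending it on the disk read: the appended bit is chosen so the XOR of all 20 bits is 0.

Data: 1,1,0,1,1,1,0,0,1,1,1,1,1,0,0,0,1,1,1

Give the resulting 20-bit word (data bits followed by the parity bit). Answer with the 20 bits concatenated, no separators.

XOR of the 19 data bits: 1⊕1⊕0⊕1⊕1⊕1⊕0⊕0⊕1⊕1⊕1⊕1⊕1⊕0⊕0⊕0⊕1⊕1⊕1 = 1
Parity bit = 1 (so all 20 bits XOR to 0).

11011100111110001111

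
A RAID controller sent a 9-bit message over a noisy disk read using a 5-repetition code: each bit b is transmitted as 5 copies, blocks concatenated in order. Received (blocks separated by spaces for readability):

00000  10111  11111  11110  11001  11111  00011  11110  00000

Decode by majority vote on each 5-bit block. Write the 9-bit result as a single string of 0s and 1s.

011111010

Block 1 (00000): 0 ones → 0
Block 2 (10111): 4 ones → 1
Block 3 (11111): 5 ones → 1
Block 4 (11110): 4 ones → 1
Block 5 (11001): 3 ones → 1
Block 6 (11111): 5 ones → 1
Block 7 (00011): 2 ones → 0
Block 8 (11110): 4 ones → 1
Block 9 (00000): 0 ones → 0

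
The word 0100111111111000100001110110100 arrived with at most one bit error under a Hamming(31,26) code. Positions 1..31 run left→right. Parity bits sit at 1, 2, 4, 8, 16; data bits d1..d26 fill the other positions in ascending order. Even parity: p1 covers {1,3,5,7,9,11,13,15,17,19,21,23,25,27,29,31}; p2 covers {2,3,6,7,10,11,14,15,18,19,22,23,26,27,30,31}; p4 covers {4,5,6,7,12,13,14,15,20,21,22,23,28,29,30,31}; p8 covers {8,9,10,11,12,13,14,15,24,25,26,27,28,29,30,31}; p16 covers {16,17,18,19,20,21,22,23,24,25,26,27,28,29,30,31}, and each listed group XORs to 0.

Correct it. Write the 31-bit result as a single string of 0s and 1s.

s1 (pos 1,3,5,7,9,11,13,15,17,19,21,23,25,27,29,31): 0⊕0⊕1⊕1⊕1⊕1⊕1⊕0⊕1⊕0⊕0⊕1⊕0⊕1⊕1⊕0 = 1
s2 (pos 2,3,6,7,10,11,14,15,18,19,22,23,26,27,30,31): 1⊕0⊕1⊕1⊕1⊕1⊕0⊕0⊕0⊕0⊕1⊕1⊕1⊕1⊕0⊕0 = 1
s4 (pos 4,5,6,7,12,13,14,15,20,21,22,23,28,29,30,31): 0⊕1⊕1⊕1⊕1⊕1⊕0⊕0⊕0⊕0⊕1⊕1⊕0⊕1⊕0⊕0 = 0
s8 (pos 8,9,10,11,12,13,14,15,24,25,26,27,28,29,30,31): 1⊕1⊕1⊕1⊕1⊕1⊕0⊕0⊕1⊕0⊕1⊕1⊕0⊕1⊕0⊕0 = 0
s16 (pos 16,17,18,19,20,21,22,23,24,25,26,27,28,29,30,31): 0⊕1⊕0⊕0⊕0⊕0⊕1⊕1⊕1⊕0⊕1⊕1⊕0⊕1⊕0⊕0 = 1
Syndrome s16…s1 = 10011 → error at position 19.
Flip position 19: 0100111111111000100001110110100 → 0100111111111000101001110110100

0100111111111000101001110110100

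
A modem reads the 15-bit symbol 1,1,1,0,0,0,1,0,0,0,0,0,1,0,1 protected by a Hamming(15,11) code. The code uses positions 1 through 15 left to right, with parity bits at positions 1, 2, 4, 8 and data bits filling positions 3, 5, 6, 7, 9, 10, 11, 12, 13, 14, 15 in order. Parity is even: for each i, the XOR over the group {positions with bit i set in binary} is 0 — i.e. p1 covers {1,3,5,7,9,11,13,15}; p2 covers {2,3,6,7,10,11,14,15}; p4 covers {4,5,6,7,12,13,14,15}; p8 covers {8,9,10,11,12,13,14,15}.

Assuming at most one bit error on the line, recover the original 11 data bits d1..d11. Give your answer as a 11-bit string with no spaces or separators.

11010000101

s1 (pos 1,3,5,7,9,11,13,15): 1⊕1⊕0⊕1⊕0⊕0⊕1⊕1 = 1
s2 (pos 2,3,6,7,10,11,14,15): 1⊕1⊕0⊕1⊕0⊕0⊕0⊕1 = 0
s4 (pos 4,5,6,7,12,13,14,15): 0⊕0⊕0⊕1⊕0⊕1⊕0⊕1 = 1
s8 (pos 8,9,10,11,12,13,14,15): 0⊕0⊕0⊕0⊕0⊕1⊕0⊕1 = 0
Syndrome s8…s1 = 0101 → error at position 5.
Flip position 5: 111000100000101 → 111010100000101
Read data bits from positions 3,5,6,7,9,10,11,12,13,14,15: 11010000101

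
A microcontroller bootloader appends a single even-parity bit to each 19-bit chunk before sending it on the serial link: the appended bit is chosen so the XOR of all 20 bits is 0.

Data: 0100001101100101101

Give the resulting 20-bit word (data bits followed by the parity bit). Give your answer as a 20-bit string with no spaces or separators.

01000011011001011011

XOR of the 19 data bits: 0⊕1⊕0⊕0⊕0⊕0⊕1⊕1⊕0⊕1⊕1⊕0⊕0⊕1⊕0⊕1⊕1⊕0⊕1 = 1
Parity bit = 1 (so all 20 bits XOR to 0).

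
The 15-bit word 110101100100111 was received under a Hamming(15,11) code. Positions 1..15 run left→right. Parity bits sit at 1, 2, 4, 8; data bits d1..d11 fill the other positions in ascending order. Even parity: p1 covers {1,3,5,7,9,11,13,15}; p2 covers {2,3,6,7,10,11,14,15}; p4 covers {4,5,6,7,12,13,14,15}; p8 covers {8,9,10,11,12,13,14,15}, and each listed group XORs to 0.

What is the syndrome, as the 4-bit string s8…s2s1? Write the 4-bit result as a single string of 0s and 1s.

s1 (pos 1,3,5,7,9,11,13,15): 1⊕0⊕0⊕1⊕0⊕0⊕1⊕1 = 0
s2 (pos 2,3,6,7,10,11,14,15): 1⊕0⊕1⊕1⊕1⊕0⊕1⊕1 = 0
s4 (pos 4,5,6,7,12,13,14,15): 1⊕0⊕1⊕1⊕0⊕1⊕1⊕1 = 0
s8 (pos 8,9,10,11,12,13,14,15): 0⊕0⊕1⊕0⊕0⊕1⊕1⊕1 = 0
Syndrome s8…s1 = 0000 → no error.

0000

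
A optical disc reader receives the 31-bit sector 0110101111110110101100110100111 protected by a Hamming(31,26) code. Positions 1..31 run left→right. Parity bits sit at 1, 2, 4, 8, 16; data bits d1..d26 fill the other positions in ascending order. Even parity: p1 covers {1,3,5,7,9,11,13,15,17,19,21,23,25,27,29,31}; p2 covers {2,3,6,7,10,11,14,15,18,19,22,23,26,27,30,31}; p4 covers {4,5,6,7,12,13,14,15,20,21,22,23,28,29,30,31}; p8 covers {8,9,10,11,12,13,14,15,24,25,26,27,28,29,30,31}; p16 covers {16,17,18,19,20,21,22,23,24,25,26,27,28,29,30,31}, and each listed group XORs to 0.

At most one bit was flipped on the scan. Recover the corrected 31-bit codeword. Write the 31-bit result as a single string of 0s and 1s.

0110101111110110001100110100111

s1 (pos 1,3,5,7,9,11,13,15,17,19,21,23,25,27,29,31): 0⊕1⊕1⊕1⊕1⊕1⊕0⊕1⊕1⊕1⊕0⊕1⊕0⊕0⊕1⊕1 = 1
s2 (pos 2,3,6,7,10,11,14,15,18,19,22,23,26,27,30,31): 1⊕1⊕0⊕1⊕1⊕1⊕1⊕1⊕0⊕1⊕0⊕1⊕1⊕0⊕1⊕1 = 0
s4 (pos 4,5,6,7,12,13,14,15,20,21,22,23,28,29,30,31): 0⊕1⊕0⊕1⊕1⊕0⊕1⊕1⊕1⊕0⊕0⊕1⊕0⊕1⊕1⊕1 = 0
s8 (pos 8,9,10,11,12,13,14,15,24,25,26,27,28,29,30,31): 1⊕1⊕1⊕1⊕1⊕0⊕1⊕1⊕1⊕0⊕1⊕0⊕0⊕1⊕1⊕1 = 0
s16 (pos 16,17,18,19,20,21,22,23,24,25,26,27,28,29,30,31): 0⊕1⊕0⊕1⊕1⊕0⊕0⊕1⊕1⊕0⊕1⊕0⊕0⊕1⊕1⊕1 = 1
Syndrome s16…s1 = 10001 → error at position 17.
Flip position 17: 0110101111110110101100110100111 → 0110101111110110001100110100111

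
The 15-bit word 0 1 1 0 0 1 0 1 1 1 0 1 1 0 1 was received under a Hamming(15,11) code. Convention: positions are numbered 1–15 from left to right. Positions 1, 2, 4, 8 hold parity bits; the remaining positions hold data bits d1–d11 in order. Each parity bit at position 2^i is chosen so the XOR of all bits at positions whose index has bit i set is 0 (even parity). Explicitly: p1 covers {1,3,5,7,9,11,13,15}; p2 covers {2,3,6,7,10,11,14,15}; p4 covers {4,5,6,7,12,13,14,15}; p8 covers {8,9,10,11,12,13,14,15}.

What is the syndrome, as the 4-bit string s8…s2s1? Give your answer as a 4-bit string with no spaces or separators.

s1 (pos 1,3,5,7,9,11,13,15): 0⊕1⊕0⊕0⊕1⊕0⊕1⊕1 = 0
s2 (pos 2,3,6,7,10,11,14,15): 1⊕1⊕1⊕0⊕1⊕0⊕0⊕1 = 1
s4 (pos 4,5,6,7,12,13,14,15): 0⊕0⊕1⊕0⊕1⊕1⊕0⊕1 = 0
s8 (pos 8,9,10,11,12,13,14,15): 1⊕1⊕1⊕0⊕1⊕1⊕0⊕1 = 0
Syndrome s8…s1 = 0010 → error at position 2.

0010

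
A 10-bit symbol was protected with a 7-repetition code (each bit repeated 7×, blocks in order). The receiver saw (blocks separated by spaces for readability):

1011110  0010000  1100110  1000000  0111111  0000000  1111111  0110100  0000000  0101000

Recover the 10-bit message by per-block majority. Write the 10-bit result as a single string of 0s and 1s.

1010101000

Block 1 (1011110): 5 ones → 1
Block 2 (0010000): 1 one → 0
Block 3 (1100110): 4 ones → 1
Block 4 (1000000): 1 one → 0
Block 5 (0111111): 6 ones → 1
Block 6 (0000000): 0 ones → 0
Block 7 (1111111): 7 ones → 1
Block 8 (0110100): 3 ones → 0
Block 9 (0000000): 0 ones → 0
Block 10 (0101000): 2 ones → 0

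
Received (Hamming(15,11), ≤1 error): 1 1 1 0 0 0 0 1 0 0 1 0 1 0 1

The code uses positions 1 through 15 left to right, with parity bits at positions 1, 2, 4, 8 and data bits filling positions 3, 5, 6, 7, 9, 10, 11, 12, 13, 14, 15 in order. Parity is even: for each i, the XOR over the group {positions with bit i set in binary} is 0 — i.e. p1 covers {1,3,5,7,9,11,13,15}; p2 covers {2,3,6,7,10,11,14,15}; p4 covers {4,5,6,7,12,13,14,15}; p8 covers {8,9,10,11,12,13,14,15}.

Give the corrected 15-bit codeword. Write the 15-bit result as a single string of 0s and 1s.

011000010010101

s1 (pos 1,3,5,7,9,11,13,15): 1⊕1⊕0⊕0⊕0⊕1⊕1⊕1 = 1
s2 (pos 2,3,6,7,10,11,14,15): 1⊕1⊕0⊕0⊕0⊕1⊕0⊕1 = 0
s4 (pos 4,5,6,7,12,13,14,15): 0⊕0⊕0⊕0⊕0⊕1⊕0⊕1 = 0
s8 (pos 8,9,10,11,12,13,14,15): 1⊕0⊕0⊕1⊕0⊕1⊕0⊕1 = 0
Syndrome s8…s1 = 0001 → error at position 1.
Flip position 1: 111000010010101 → 011000010010101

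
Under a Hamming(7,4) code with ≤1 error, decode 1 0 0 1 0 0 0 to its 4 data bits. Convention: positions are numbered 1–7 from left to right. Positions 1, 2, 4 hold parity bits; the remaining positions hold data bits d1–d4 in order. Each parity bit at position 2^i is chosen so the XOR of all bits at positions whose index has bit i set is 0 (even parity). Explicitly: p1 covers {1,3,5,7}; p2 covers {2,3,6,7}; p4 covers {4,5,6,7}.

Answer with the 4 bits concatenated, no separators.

0100

s1 (pos 1,3,5,7): 1⊕0⊕0⊕0 = 1
s2 (pos 2,3,6,7): 0⊕0⊕0⊕0 = 0
s4 (pos 4,5,6,7): 1⊕0⊕0⊕0 = 1
Syndrome s4…s1 = 101 → error at position 5.
Flip position 5: 1001000 → 1001100
Read data bits from positions 3,5,6,7: 0100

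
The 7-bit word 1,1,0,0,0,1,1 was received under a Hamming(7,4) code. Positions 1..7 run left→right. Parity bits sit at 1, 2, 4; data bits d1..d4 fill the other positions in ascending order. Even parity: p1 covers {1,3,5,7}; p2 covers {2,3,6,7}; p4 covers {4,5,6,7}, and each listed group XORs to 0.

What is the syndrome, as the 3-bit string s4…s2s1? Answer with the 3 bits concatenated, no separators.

010

s1 (pos 1,3,5,7): 1⊕0⊕0⊕1 = 0
s2 (pos 2,3,6,7): 1⊕0⊕1⊕1 = 1
s4 (pos 4,5,6,7): 0⊕0⊕1⊕1 = 0
Syndrome s4…s1 = 010 → error at position 2.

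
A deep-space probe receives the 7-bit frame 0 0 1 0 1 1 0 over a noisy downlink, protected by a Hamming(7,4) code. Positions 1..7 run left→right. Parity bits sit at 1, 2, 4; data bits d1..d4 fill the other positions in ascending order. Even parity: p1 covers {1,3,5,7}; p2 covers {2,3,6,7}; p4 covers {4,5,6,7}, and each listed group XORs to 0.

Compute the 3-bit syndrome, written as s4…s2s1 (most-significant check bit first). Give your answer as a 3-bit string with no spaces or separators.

000

s1 (pos 1,3,5,7): 0⊕1⊕1⊕0 = 0
s2 (pos 2,3,6,7): 0⊕1⊕1⊕0 = 0
s4 (pos 4,5,6,7): 0⊕1⊕1⊕0 = 0
Syndrome s4…s1 = 000 → no error.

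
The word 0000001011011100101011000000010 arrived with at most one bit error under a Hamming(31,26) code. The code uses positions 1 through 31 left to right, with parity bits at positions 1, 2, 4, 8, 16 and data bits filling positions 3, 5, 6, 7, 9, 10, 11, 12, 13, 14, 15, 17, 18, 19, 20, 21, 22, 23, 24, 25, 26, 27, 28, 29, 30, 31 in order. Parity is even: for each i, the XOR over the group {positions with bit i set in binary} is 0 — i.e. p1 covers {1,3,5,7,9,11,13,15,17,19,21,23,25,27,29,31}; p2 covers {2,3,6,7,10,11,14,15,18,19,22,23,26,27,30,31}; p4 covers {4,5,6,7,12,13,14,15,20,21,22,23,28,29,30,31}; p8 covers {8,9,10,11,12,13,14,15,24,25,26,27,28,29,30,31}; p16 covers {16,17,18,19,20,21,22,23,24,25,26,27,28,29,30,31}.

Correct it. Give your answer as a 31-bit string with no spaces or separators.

0000001011011100101111000000010

s1 (pos 1,3,5,7,9,11,13,15,17,19,21,23,25,27,29,31): 0⊕0⊕0⊕1⊕1⊕0⊕1⊕0⊕1⊕1⊕1⊕0⊕0⊕0⊕0⊕0 = 0
s2 (pos 2,3,6,7,10,11,14,15,18,19,22,23,26,27,30,31): 0⊕0⊕0⊕1⊕1⊕0⊕1⊕0⊕0⊕1⊕1⊕0⊕0⊕0⊕1⊕0 = 0
s4 (pos 4,5,6,7,12,13,14,15,20,21,22,23,28,29,30,31): 0⊕0⊕0⊕1⊕1⊕1⊕1⊕0⊕0⊕1⊕1⊕0⊕0⊕0⊕1⊕0 = 1
s8 (pos 8,9,10,11,12,13,14,15,24,25,26,27,28,29,30,31): 0⊕1⊕1⊕0⊕1⊕1⊕1⊕0⊕0⊕0⊕0⊕0⊕0⊕0⊕1⊕0 = 0
s16 (pos 16,17,18,19,20,21,22,23,24,25,26,27,28,29,30,31): 0⊕1⊕0⊕1⊕0⊕1⊕1⊕0⊕0⊕0⊕0⊕0⊕0⊕0⊕1⊕0 = 1
Syndrome s16…s1 = 10100 → error at position 20.
Flip position 20: 0000001011011100101011000000010 → 0000001011011100101111000000010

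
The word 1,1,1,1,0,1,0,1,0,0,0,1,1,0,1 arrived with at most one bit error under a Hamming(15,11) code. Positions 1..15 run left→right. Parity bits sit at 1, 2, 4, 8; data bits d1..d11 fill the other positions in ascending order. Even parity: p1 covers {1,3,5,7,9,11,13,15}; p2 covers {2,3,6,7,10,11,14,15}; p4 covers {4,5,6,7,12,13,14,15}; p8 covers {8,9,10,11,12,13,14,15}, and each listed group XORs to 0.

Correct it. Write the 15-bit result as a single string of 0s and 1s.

s1 (pos 1,3,5,7,9,11,13,15): 1⊕1⊕0⊕0⊕0⊕0⊕1⊕1 = 0
s2 (pos 2,3,6,7,10,11,14,15): 1⊕1⊕1⊕0⊕0⊕0⊕0⊕1 = 0
s4 (pos 4,5,6,7,12,13,14,15): 1⊕0⊕1⊕0⊕1⊕1⊕0⊕1 = 1
s8 (pos 8,9,10,11,12,13,14,15): 1⊕0⊕0⊕0⊕1⊕1⊕0⊕1 = 0
Syndrome s8…s1 = 0100 → error at position 4.
Flip position 4: 111101010001101 → 111001010001101

111001010001101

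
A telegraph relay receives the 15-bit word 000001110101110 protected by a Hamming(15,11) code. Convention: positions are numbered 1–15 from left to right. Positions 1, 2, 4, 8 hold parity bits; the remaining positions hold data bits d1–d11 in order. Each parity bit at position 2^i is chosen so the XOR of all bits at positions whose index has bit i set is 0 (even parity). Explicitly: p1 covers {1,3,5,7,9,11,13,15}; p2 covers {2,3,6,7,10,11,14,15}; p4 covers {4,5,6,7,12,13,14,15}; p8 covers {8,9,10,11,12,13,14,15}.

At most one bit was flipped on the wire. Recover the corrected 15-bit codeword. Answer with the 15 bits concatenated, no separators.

000001110100110

s1 (pos 1,3,5,7,9,11,13,15): 0⊕0⊕0⊕1⊕0⊕0⊕1⊕0 = 0
s2 (pos 2,3,6,7,10,11,14,15): 0⊕0⊕1⊕1⊕1⊕0⊕1⊕0 = 0
s4 (pos 4,5,6,7,12,13,14,15): 0⊕0⊕1⊕1⊕1⊕1⊕1⊕0 = 1
s8 (pos 8,9,10,11,12,13,14,15): 1⊕0⊕1⊕0⊕1⊕1⊕1⊕0 = 1
Syndrome s8…s1 = 1100 → error at position 12.
Flip position 12: 000001110101110 → 000001110100110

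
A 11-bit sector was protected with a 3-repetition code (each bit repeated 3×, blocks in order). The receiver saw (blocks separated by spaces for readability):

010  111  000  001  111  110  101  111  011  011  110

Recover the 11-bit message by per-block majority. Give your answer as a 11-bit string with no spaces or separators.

Block 1 (010): 1 one → 0
Block 2 (111): 3 ones → 1
Block 3 (000): 0 ones → 0
Block 4 (001): 1 one → 0
Block 5 (111): 3 ones → 1
Block 6 (110): 2 ones → 1
Block 7 (101): 2 ones → 1
Block 8 (111): 3 ones → 1
Block 9 (011): 2 ones → 1
Block 10 (011): 2 ones → 1
Block 11 (110): 2 ones → 1

01001111111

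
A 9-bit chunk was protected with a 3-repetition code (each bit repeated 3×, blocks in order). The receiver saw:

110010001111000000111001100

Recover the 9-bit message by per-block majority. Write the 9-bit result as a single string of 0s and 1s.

100100100

Block 1 (110): 2 ones → 1
Block 2 (010): 1 one → 0
Block 3 (001): 1 one → 0
Block 4 (111): 3 ones → 1
Block 5 (000): 0 ones → 0
Block 6 (000): 0 ones → 0
Block 7 (111): 3 ones → 1
Block 8 (001): 1 one → 0
Block 9 (100): 1 one → 0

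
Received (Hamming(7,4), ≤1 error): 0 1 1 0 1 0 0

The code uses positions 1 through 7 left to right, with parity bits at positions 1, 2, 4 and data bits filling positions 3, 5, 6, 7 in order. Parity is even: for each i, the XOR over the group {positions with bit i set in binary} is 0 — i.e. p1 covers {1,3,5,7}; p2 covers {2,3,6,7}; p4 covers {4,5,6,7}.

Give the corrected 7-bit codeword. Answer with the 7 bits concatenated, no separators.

0111100

s1 (pos 1,3,5,7): 0⊕1⊕1⊕0 = 0
s2 (pos 2,3,6,7): 1⊕1⊕0⊕0 = 0
s4 (pos 4,5,6,7): 0⊕1⊕0⊕0 = 1
Syndrome s4…s1 = 100 → error at position 4.
Flip position 4: 0110100 → 0111100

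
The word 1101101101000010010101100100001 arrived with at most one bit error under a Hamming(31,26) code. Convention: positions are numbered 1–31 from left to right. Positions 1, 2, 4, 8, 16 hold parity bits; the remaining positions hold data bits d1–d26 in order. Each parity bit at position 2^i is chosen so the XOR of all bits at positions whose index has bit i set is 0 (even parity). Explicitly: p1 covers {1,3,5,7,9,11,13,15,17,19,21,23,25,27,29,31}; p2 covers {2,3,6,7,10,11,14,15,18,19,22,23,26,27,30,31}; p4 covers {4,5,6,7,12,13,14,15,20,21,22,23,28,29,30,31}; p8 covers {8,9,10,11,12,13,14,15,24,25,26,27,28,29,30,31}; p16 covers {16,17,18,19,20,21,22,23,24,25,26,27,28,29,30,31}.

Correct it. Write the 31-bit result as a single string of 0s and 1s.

s1 (pos 1,3,5,7,9,11,13,15,17,19,21,23,25,27,29,31): 1⊕0⊕1⊕1⊕0⊕0⊕0⊕1⊕0⊕0⊕0⊕1⊕0⊕0⊕0⊕1 = 0
s2 (pos 2,3,6,7,10,11,14,15,18,19,22,23,26,27,30,31): 1⊕0⊕0⊕1⊕1⊕0⊕0⊕1⊕1⊕0⊕1⊕1⊕1⊕0⊕0⊕1 = 1
s4 (pos 4,5,6,7,12,13,14,15,20,21,22,23,28,29,30,31): 1⊕1⊕0⊕1⊕0⊕0⊕0⊕1⊕1⊕0⊕1⊕1⊕0⊕0⊕0⊕1 = 0
s8 (pos 8,9,10,11,12,13,14,15,24,25,26,27,28,29,30,31): 1⊕0⊕1⊕0⊕0⊕0⊕0⊕1⊕0⊕0⊕1⊕0⊕0⊕0⊕0⊕1 = 1
s16 (pos 16,17,18,19,20,21,22,23,24,25,26,27,28,29,30,31): 0⊕0⊕1⊕0⊕1⊕0⊕1⊕1⊕0⊕0⊕1⊕0⊕0⊕0⊕0⊕1 = 0
Syndrome s16…s1 = 01010 → error at position 10.
Flip position 10: 1101101101000010010101100100001 → 1101101100000010010101100100001

1101101100000010010101100100001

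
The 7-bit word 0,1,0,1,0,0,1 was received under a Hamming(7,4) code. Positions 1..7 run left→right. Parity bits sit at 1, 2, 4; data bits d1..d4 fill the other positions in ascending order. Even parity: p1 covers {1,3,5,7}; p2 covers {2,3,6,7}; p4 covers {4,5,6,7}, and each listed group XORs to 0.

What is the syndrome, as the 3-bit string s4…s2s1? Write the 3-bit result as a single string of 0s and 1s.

s1 (pos 1,3,5,7): 0⊕0⊕0⊕1 = 1
s2 (pos 2,3,6,7): 1⊕0⊕0⊕1 = 0
s4 (pos 4,5,6,7): 1⊕0⊕0⊕1 = 0
Syndrome s4…s1 = 001 → error at position 1.

001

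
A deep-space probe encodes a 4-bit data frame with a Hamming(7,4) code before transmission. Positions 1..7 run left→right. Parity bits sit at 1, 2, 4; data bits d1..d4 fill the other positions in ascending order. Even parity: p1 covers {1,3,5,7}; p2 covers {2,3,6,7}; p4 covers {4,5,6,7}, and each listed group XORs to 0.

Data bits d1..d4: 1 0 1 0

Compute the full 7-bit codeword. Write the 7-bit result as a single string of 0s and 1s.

1011010

Place data at non-parity positions: p1 p2 1 p4 0 1 0
p1 (pos 1,3,5,7): XOR of data positions = 1⊕0⊕0 = 1
p2 (pos 2,3,6,7): XOR of data positions = 1⊕1⊕0 = 0
p4 (pos 4,5,6,7): XOR of data positions = 0⊕1⊕0 = 1
Codeword: 1011010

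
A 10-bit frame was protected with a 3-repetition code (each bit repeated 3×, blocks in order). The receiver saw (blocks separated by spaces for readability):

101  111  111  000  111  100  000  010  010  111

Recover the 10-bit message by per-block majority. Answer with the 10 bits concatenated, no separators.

1110100001

Block 1 (101): 2 ones → 1
Block 2 (111): 3 ones → 1
Block 3 (111): 3 ones → 1
Block 4 (000): 0 ones → 0
Block 5 (111): 3 ones → 1
Block 6 (100): 1 one → 0
Block 7 (000): 0 ones → 0
Block 8 (010): 1 one → 0
Block 9 (010): 1 one → 0
Block 10 (111): 3 ones → 1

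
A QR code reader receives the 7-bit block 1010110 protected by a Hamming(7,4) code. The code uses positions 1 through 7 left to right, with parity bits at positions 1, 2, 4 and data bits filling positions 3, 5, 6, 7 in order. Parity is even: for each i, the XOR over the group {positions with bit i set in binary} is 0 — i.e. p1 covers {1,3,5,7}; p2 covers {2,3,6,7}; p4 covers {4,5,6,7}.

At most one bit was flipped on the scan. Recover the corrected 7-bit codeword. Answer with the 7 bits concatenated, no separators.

0010110

s1 (pos 1,3,5,7): 1⊕1⊕1⊕0 = 1
s2 (pos 2,3,6,7): 0⊕1⊕1⊕0 = 0
s4 (pos 4,5,6,7): 0⊕1⊕1⊕0 = 0
Syndrome s4…s1 = 001 → error at position 1.
Flip position 1: 1010110 → 0010110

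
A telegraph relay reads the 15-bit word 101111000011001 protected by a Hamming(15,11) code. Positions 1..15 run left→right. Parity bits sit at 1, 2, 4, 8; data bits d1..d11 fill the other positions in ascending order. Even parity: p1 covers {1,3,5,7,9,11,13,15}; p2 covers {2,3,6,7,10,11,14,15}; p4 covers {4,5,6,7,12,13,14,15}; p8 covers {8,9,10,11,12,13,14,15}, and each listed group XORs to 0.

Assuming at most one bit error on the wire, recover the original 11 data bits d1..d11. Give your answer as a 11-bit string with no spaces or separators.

s1 (pos 1,3,5,7,9,11,13,15): 1⊕1⊕1⊕0⊕0⊕1⊕0⊕1 = 1
s2 (pos 2,3,6,7,10,11,14,15): 0⊕1⊕1⊕0⊕0⊕1⊕0⊕1 = 0
s4 (pos 4,5,6,7,12,13,14,15): 1⊕1⊕1⊕0⊕1⊕0⊕0⊕1 = 1
s8 (pos 8,9,10,11,12,13,14,15): 0⊕0⊕0⊕1⊕1⊕0⊕0⊕1 = 1
Syndrome s8…s1 = 1101 → error at position 13.
Flip position 13: 101111000011001 → 101111000011101
Read data bits from positions 3,5,6,7,9,10,11,12,13,14,15: 11100011101

11100011101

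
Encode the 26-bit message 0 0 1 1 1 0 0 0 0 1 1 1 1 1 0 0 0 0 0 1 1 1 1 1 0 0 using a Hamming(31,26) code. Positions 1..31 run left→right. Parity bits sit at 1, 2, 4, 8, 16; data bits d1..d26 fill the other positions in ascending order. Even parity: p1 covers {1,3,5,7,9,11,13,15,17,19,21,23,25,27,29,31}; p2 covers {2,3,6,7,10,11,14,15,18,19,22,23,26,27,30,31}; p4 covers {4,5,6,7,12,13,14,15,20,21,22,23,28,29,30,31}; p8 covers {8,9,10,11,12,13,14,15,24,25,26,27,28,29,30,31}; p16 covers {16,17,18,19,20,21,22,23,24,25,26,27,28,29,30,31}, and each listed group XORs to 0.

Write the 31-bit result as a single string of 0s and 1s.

Place data at non-parity positions: p1 p2 0 p4 0 1 1 p8 1 0 0 0 0 1 1 p16 1 1 1 0 0 0 0 0 1 1 1 1 1 0 0
p1 (pos 1,3,5,7,9,11,13,15,17,19,21,23,25,27,29,31): XOR of data positions = 0⊕0⊕1⊕1⊕0⊕0⊕1⊕1⊕1⊕0⊕0⊕1⊕1⊕1⊕0 = 0
p2 (pos 2,3,6,7,10,11,14,15,18,19,22,23,26,27,30,31): XOR of data positions = 0⊕1⊕1⊕0⊕0⊕1⊕1⊕1⊕1⊕0⊕0⊕1⊕1⊕0⊕0 = 0
p4 (pos 4,5,6,7,12,13,14,15,20,21,22,23,28,29,30,31): XOR of data positions = 0⊕1⊕1⊕0⊕0⊕1⊕1⊕0⊕0⊕0⊕0⊕1⊕1⊕0⊕0 = 0
p8 (pos 8,9,10,11,12,13,14,15,24,25,26,27,28,29,30,31): XOR of data positions = 1⊕0⊕0⊕0⊕0⊕1⊕1⊕0⊕1⊕1⊕1⊕1⊕1⊕0⊕0 = 0
p16 (pos 16,17,18,19,20,21,22,23,24,25,26,27,28,29,30,31): XOR of data positions = 1⊕1⊕1⊕0⊕0⊕0⊕0⊕0⊕1⊕1⊕1⊕1⊕1⊕0⊕0 = 0
Codeword: 0000011010000110111000001111100

0000011010000110111000001111100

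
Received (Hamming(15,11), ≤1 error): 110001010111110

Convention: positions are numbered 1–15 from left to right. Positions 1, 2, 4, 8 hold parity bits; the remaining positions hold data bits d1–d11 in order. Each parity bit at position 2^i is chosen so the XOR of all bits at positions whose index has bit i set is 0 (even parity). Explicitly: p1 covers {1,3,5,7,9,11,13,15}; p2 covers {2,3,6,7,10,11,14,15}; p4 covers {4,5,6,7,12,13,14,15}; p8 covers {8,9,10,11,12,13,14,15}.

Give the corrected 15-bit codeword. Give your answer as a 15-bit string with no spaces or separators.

s1 (pos 1,3,5,7,9,11,13,15): 1⊕0⊕0⊕0⊕0⊕1⊕1⊕0 = 1
s2 (pos 2,3,6,7,10,11,14,15): 1⊕0⊕1⊕0⊕1⊕1⊕1⊕0 = 1
s4 (pos 4,5,6,7,12,13,14,15): 0⊕0⊕1⊕0⊕1⊕1⊕1⊕0 = 0
s8 (pos 8,9,10,11,12,13,14,15): 1⊕0⊕1⊕1⊕1⊕1⊕1⊕0 = 0
Syndrome s8…s1 = 0011 → error at position 3.
Flip position 3: 110001010111110 → 111001010111110

111001010111110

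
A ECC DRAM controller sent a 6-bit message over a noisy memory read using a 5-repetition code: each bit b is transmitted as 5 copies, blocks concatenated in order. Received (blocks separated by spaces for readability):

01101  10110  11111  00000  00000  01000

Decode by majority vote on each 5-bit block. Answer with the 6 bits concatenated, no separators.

111000

Block 1 (01101): 3 ones → 1
Block 2 (10110): 3 ones → 1
Block 3 (11111): 5 ones → 1
Block 4 (00000): 0 ones → 0
Block 5 (00000): 0 ones → 0
Block 6 (01000): 1 one → 0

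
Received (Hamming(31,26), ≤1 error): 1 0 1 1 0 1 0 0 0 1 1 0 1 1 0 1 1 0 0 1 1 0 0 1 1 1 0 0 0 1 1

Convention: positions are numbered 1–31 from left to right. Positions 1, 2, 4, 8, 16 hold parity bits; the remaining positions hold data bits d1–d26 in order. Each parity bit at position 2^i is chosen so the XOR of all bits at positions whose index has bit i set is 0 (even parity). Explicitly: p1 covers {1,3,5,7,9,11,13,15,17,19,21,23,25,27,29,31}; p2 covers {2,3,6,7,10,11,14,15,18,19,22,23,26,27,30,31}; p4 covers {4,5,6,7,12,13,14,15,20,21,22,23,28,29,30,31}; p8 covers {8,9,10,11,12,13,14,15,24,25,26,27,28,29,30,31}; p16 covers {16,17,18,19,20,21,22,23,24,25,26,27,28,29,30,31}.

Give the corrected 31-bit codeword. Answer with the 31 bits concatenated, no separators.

1011010001101101100110001100011

s1 (pos 1,3,5,7,9,11,13,15,17,19,21,23,25,27,29,31): 1⊕1⊕0⊕0⊕0⊕1⊕1⊕0⊕1⊕0⊕1⊕0⊕1⊕0⊕0⊕1 = 0
s2 (pos 2,3,6,7,10,11,14,15,18,19,22,23,26,27,30,31): 0⊕1⊕1⊕0⊕1⊕1⊕1⊕0⊕0⊕0⊕0⊕0⊕1⊕0⊕1⊕1 = 0
s4 (pos 4,5,6,7,12,13,14,15,20,21,22,23,28,29,30,31): 1⊕0⊕1⊕0⊕0⊕1⊕1⊕0⊕1⊕1⊕0⊕0⊕0⊕0⊕1⊕1 = 0
s8 (pos 8,9,10,11,12,13,14,15,24,25,26,27,28,29,30,31): 0⊕0⊕1⊕1⊕0⊕1⊕1⊕0⊕1⊕1⊕1⊕0⊕0⊕0⊕1⊕1 = 1
s16 (pos 16,17,18,19,20,21,22,23,24,25,26,27,28,29,30,31): 1⊕1⊕0⊕0⊕1⊕1⊕0⊕0⊕1⊕1⊕1⊕0⊕0⊕0⊕1⊕1 = 1
Syndrome s16…s1 = 11000 → error at position 24.
Flip position 24: 1011010001101101100110011100011 → 1011010001101101100110001100011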